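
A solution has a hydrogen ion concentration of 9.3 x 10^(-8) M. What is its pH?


pH = -log10([H+])
pH = -log10(9.3 x 10^(-8))
pH = 7.0315

7.0315


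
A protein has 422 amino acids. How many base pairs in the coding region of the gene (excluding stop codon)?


Each amino acid = 1 codon = 3 bp
bp = 422 * 3 = 1266 bp

1266 bp


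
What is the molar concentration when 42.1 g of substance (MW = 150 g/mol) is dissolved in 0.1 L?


C = (mass / MW) / volume
C = (42.1 / 150) / 0.1
C = 2.8067 M

2.8067 M


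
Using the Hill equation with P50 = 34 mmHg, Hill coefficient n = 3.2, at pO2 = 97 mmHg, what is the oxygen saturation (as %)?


Y = pO2^n / (P50^n + pO2^n)
Y = 97^3.2 / (34^3.2 + 97^3.2)
Y = 96.63%

96.63%


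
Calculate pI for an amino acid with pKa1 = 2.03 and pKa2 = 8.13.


pI = (pKa1 + pKa2) / 2
pI = (2.03 + 8.13) / 2
pI = 5.08

5.08


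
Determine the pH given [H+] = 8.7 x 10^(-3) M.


pH = -log10([H+])
pH = -log10(8.7 x 10^(-3))
pH = 2.0605

2.0605


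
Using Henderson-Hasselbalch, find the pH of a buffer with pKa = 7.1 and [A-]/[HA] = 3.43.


pH = pKa + log10([A-]/[HA])
pH = 7.1 + log10(3.43)
pH = 7.6353

7.6353


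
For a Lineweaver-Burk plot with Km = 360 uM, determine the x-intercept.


x-intercept = -1/Km
= -1/360
= -0.0028 1/uM

-0.0028 1/uM


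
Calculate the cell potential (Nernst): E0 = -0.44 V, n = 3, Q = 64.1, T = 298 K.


E = E0 - (RT/nF) * ln(Q)
E = -0.44 - (8.314 * 298 / (3 * 96485)) * ln(64.1)
E = -0.4756 V

-0.4756 V


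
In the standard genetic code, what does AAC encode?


Standard genetic code lookup.
Codon AAC -> Asn

Asn


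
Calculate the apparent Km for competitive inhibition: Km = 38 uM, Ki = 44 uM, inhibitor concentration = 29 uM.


Km_app = Km * (1 + [I]/Ki)
Km_app = 38 * (1 + 29/44)
Km_app = 63.0455 uM

63.0455 uM


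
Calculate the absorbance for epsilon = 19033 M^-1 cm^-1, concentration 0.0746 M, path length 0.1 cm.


A = epsilon * c * l
A = 19033 * 0.0746 * 0.1
A = 141.9862

141.9862


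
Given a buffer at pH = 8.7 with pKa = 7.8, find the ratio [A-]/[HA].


[A-]/[HA] = 10^(pH - pKa)
= 10^(8.7 - 7.8)
= 7.9433

7.9433


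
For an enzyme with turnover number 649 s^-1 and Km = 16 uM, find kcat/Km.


Catalytic efficiency = kcat / Km
= 649 / 16
= 40.5625 uM^-1*s^-1

40.5625 uM^-1*s^-1


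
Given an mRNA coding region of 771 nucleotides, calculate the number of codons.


codons = nucleotides / 3
codons = 771 / 3 = 257

257


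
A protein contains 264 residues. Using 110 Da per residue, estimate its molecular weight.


MW = n_residues * 110 Da
MW = 264 * 110
MW = 29040 Da

29040 Da


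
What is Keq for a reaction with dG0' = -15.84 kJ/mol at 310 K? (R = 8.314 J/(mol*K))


Keq = exp(-dG0 * 1000 / (R * T))
Keq = exp(-(-15.84) * 1000 / (8.314 * 310))
Keq = 466.7862

466.7862


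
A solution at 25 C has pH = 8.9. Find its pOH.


pOH = 14 - pH
pOH = 14 - 8.9
pOH = 5.1

5.1


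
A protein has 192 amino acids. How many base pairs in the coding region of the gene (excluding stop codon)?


Each amino acid = 1 codon = 3 bp
bp = 192 * 3 = 576 bp

576 bp


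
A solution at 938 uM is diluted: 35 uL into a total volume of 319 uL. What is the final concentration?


C2 = C1 * V1 / V2
C2 = 938 * 35 / 319
C2 = 102.9154 uM

102.9154 uM


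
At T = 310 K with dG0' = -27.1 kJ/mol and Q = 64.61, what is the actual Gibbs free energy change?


dG = dG0' + RT * ln(Q) / 1000
dG = -27.1 + 8.314 * 310 * ln(64.61) / 1000
dG = -16.3567 kJ/mol

-16.3567 kJ/mol


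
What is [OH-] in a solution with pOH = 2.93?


[OH-] = 10^(-pOH)
[OH-] = 10^(-2.93)
[OH-] = 0.0012 M

0.0012 M


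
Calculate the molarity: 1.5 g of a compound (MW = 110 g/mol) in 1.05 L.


C = (mass / MW) / volume
C = (1.5 / 110) / 1.05
C = 0.013 M

0.013 M


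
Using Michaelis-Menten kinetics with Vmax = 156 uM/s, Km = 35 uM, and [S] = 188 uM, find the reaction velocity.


v = Vmax * [S] / (Km + [S])
v = 156 * 188 / (35 + 188)
v = 131.5157 uM/s

131.5157 uM/s


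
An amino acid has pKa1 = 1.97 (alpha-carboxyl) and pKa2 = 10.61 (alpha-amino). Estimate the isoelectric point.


pI = (pKa1 + pKa2) / 2
pI = (1.97 + 10.61) / 2
pI = 6.29

6.29


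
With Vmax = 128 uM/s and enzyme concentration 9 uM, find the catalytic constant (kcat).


kcat = Vmax / [E]t
kcat = 128 / 9
kcat = 14.2222 s^-1

14.2222 s^-1


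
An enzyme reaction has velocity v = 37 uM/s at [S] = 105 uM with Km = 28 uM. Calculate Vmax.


Vmax = v * (Km + [S]) / [S]
Vmax = 37 * (28 + 105) / 105
Vmax = 46.8667 uM/s

46.8667 uM/s


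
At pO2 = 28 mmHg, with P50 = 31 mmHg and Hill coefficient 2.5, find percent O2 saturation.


Y = pO2^n / (P50^n + pO2^n)
Y = 28^2.5 / (31^2.5 + 28^2.5)
Y = 43.67%

43.67%


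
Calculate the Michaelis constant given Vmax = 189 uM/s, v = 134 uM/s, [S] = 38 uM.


Km = [S] * (Vmax - v) / v
Km = 38 * (189 - 134) / 134
Km = 15.597 uM

15.597 uM


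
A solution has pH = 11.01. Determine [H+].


[H+] = 10^(-pH)
[H+] = 10^(-11.01)
[H+] = 9.772e-12 M

9.772e-12 M


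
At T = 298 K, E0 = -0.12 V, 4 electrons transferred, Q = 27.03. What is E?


E = E0 - (RT/nF) * ln(Q)
E = -0.12 - (8.314 * 298 / (4 * 96485)) * ln(27.03)
E = -0.1412 V

-0.1412 V


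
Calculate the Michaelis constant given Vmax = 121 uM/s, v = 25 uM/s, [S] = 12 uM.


Km = [S] * (Vmax - v) / v
Km = 12 * (121 - 25) / 25
Km = 46.08 uM

46.08 uM


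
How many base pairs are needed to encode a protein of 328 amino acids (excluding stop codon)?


Each amino acid = 1 codon = 3 bp
bp = 328 * 3 = 984 bp

984 bp


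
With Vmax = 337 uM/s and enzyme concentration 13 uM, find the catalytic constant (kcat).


kcat = Vmax / [E]t
kcat = 337 / 13
kcat = 25.9231 s^-1

25.9231 s^-1


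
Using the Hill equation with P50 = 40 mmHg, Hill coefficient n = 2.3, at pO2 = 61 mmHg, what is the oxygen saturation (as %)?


Y = pO2^n / (P50^n + pO2^n)
Y = 61^2.3 / (40^2.3 + 61^2.3)
Y = 72.52%

72.52%


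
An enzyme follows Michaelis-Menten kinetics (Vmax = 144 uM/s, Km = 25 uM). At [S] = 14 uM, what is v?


v = Vmax * [S] / (Km + [S])
v = 144 * 14 / (25 + 14)
v = 51.6923 uM/s

51.6923 uM/s


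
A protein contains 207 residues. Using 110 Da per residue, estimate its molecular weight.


MW = n_residues * 110 Da
MW = 207 * 110
MW = 22770 Da

22770 Da


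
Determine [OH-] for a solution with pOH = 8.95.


[OH-] = 10^(-pOH)
[OH-] = 10^(-8.95)
[OH-] = 1.122e-09 M

1.122e-09 M


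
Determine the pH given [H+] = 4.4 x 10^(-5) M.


pH = -log10([H+])
pH = -log10(4.4 x 10^(-5))
pH = 4.3565

4.3565


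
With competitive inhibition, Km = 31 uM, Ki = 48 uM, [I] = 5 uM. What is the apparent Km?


Km_app = Km * (1 + [I]/Ki)
Km_app = 31 * (1 + 5/48)
Km_app = 34.2292 uM

34.2292 uM


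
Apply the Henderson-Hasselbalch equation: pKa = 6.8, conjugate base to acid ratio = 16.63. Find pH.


pH = pKa + log10([A-]/[HA])
pH = 6.8 + log10(16.63)
pH = 8.0209

8.0209


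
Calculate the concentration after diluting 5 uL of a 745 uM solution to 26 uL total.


C2 = C1 * V1 / V2
C2 = 745 * 5 / 26
C2 = 143.2692 uM

143.2692 uM


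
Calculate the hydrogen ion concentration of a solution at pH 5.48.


[H+] = 10^(-pH)
[H+] = 10^(-5.48)
[H+] = 3.311e-06 M

3.311e-06 M


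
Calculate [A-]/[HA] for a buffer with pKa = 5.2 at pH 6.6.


[A-]/[HA] = 10^(pH - pKa)
= 10^(6.6 - 5.2)
= 25.1189

25.1189


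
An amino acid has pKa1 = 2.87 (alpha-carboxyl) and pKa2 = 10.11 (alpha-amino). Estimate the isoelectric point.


pI = (pKa1 + pKa2) / 2
pI = (2.87 + 10.11) / 2
pI = 6.49

6.49


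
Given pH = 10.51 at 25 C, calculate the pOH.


pOH = 14 - pH
pOH = 14 - 10.51
pOH = 3.49

3.49


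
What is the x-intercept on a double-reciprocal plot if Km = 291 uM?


x-intercept = -1/Km
= -1/291
= -0.0034 1/uM

-0.0034 1/uM


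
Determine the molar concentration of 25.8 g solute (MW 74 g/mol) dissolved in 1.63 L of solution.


C = (mass / MW) / volume
C = (25.8 / 74) / 1.63
C = 0.2139 M

0.2139 M


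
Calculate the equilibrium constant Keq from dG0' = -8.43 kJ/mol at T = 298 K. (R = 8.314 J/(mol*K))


Keq = exp(-dG0 * 1000 / (R * T))
Keq = exp(-(-8.43) * 1000 / (8.314 * 298))
Keq = 30.0398

30.0398


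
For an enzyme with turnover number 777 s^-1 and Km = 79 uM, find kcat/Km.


Catalytic efficiency = kcat / Km
= 777 / 79
= 9.8354 uM^-1*s^-1

9.8354 uM^-1*s^-1


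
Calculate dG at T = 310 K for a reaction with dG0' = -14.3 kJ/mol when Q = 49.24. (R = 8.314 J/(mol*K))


dG = dG0' + RT * ln(Q) / 1000
dG = -14.3 + 8.314 * 310 * ln(49.24) / 1000
dG = -4.2569 kJ/mol

-4.2569 kJ/mol


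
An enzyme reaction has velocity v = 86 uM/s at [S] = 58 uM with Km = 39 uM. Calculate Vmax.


Vmax = v * (Km + [S]) / [S]
Vmax = 86 * (39 + 58) / 58
Vmax = 143.8276 uM/s

143.8276 uM/s


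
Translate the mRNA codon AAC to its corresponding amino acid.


Standard genetic code lookup.
Codon AAC -> Asn

Asn


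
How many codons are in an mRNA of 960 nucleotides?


codons = nucleotides / 3
codons = 960 / 3 = 320

320


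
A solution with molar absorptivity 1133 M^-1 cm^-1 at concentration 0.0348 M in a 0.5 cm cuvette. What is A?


A = epsilon * c * l
A = 1133 * 0.0348 * 0.5
A = 19.7142

19.7142


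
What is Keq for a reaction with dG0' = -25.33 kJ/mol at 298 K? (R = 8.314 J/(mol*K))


Keq = exp(-dG0 * 1000 / (R * T))
Keq = exp(-(-25.33) * 1000 / (8.314 * 298))
Keq = 27548.9315

27548.9315


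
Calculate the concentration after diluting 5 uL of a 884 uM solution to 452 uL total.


C2 = C1 * V1 / V2
C2 = 884 * 5 / 452
C2 = 9.7788 uM

9.7788 uM


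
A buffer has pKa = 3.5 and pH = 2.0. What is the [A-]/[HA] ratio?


[A-]/[HA] = 10^(pH - pKa)
= 10^(2.0 - 3.5)
= 0.0316

0.0316


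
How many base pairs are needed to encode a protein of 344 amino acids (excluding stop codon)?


Each amino acid = 1 codon = 3 bp
bp = 344 * 3 = 1032 bp

1032 bp


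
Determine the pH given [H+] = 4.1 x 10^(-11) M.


pH = -log10([H+])
pH = -log10(4.1 x 10^(-11))
pH = 10.3872

10.3872


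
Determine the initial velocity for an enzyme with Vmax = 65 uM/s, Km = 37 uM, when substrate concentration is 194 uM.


v = Vmax * [S] / (Km + [S])
v = 65 * 194 / (37 + 194)
v = 54.5887 uM/s

54.5887 uM/s


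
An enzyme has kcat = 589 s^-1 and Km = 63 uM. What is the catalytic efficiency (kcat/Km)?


Catalytic efficiency = kcat / Km
= 589 / 63
= 9.3492 uM^-1*s^-1

9.3492 uM^-1*s^-1


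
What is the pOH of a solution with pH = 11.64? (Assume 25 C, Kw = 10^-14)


pOH = 14 - pH
pOH = 14 - 11.64
pOH = 2.36

2.36


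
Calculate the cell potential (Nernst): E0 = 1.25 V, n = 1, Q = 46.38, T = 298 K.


E = E0 - (RT/nF) * ln(Q)
E = 1.25 - (8.314 * 298 / (1 * 96485)) * ln(46.38)
E = 1.1515 V

1.1515 V


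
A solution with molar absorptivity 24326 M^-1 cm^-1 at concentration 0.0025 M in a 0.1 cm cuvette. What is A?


A = epsilon * c * l
A = 24326 * 0.0025 * 0.1
A = 6.0815

6.0815


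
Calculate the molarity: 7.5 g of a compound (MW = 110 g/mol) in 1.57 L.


C = (mass / MW) / volume
C = (7.5 / 110) / 1.57
C = 0.0434 M

0.0434 M


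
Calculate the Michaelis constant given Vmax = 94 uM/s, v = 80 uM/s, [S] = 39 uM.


Km = [S] * (Vmax - v) / v
Km = 39 * (94 - 80) / 80
Km = 6.825 uM

6.825 uM


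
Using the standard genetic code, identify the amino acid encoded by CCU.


Standard genetic code lookup.
Codon CCU -> Pro

Pro


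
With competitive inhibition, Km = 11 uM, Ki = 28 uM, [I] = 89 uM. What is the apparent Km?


Km_app = Km * (1 + [I]/Ki)
Km_app = 11 * (1 + 89/28)
Km_app = 45.9643 uM

45.9643 uM


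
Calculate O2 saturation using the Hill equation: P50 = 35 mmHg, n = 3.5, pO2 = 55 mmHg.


Y = pO2^n / (P50^n + pO2^n)
Y = 55^3.5 / (35^3.5 + 55^3.5)
Y = 82.95%

82.95%


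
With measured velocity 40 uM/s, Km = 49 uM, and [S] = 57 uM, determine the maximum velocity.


Vmax = v * (Km + [S]) / [S]
Vmax = 40 * (49 + 57) / 57
Vmax = 74.386 uM/s

74.386 uM/s


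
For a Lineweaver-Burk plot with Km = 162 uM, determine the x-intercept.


x-intercept = -1/Km
= -1/162
= -0.0062 1/uM

-0.0062 1/uM


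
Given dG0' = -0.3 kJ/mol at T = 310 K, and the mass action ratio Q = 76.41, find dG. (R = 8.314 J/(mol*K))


dG = dG0' + RT * ln(Q) / 1000
dG = -0.3 + 8.314 * 310 * ln(76.41) / 1000
dG = 10.8756 kJ/mol

10.8756 kJ/mol


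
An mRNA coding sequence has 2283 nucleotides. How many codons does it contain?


codons = nucleotides / 3
codons = 2283 / 3 = 761

761


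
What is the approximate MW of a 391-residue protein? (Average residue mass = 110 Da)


MW = n_residues * 110 Da
MW = 391 * 110
MW = 43010 Da

43010 Da


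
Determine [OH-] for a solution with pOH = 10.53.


[OH-] = 10^(-pOH)
[OH-] = 10^(-10.53)
[OH-] = 2.951e-11 M

2.951e-11 M


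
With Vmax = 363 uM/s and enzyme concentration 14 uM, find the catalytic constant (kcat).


kcat = Vmax / [E]t
kcat = 363 / 14
kcat = 25.9286 s^-1

25.9286 s^-1


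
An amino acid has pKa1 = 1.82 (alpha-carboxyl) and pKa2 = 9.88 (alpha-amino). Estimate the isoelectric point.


pI = (pKa1 + pKa2) / 2
pI = (1.82 + 9.88) / 2
pI = 5.85

5.85


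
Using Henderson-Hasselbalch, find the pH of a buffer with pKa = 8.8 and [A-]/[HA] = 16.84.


pH = pKa + log10([A-]/[HA])
pH = 8.8 + log10(16.84)
pH = 10.0263

10.0263


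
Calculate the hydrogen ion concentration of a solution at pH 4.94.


[H+] = 10^(-pH)
[H+] = 10^(-4.94)
[H+] = 1.148e-05 M

1.148e-05 M


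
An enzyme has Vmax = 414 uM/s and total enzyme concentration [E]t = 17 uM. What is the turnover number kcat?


kcat = Vmax / [E]t
kcat = 414 / 17
kcat = 24.3529 s^-1

24.3529 s^-1


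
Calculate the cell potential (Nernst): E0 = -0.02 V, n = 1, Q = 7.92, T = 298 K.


E = E0 - (RT/nF) * ln(Q)
E = -0.02 - (8.314 * 298 / (1 * 96485)) * ln(7.92)
E = -0.0731 V

-0.0731 V


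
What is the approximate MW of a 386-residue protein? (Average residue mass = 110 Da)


MW = n_residues * 110 Da
MW = 386 * 110
MW = 42460 Da

42460 Da


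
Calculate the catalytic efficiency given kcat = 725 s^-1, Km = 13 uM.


Catalytic efficiency = kcat / Km
= 725 / 13
= 55.7692 uM^-1*s^-1

55.7692 uM^-1*s^-1


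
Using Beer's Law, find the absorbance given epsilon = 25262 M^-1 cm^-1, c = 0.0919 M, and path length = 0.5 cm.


A = epsilon * c * l
A = 25262 * 0.0919 * 0.5
A = 1160.7889

1160.7889


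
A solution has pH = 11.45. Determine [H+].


[H+] = 10^(-pH)
[H+] = 10^(-11.45)
[H+] = 3.548e-12 M

3.548e-12 M


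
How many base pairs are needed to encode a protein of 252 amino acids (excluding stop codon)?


Each amino acid = 1 codon = 3 bp
bp = 252 * 3 = 756 bp

756 bp


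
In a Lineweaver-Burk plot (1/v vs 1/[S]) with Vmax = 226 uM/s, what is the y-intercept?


y-intercept = 1/Vmax
= 1/226
= 0.0044 s/uM

0.0044 s/uM


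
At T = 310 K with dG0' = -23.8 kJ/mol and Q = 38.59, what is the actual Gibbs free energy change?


dG = dG0' + RT * ln(Q) / 1000
dG = -23.8 + 8.314 * 310 * ln(38.59) / 1000
dG = -14.385 kJ/mol

-14.385 kJ/mol


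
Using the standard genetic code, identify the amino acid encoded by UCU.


Standard genetic code lookup.
Codon UCU -> Ser

Ser


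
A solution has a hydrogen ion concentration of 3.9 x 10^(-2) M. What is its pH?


pH = -log10([H+])
pH = -log10(3.9 x 10^(-2))
pH = 1.4089

1.4089


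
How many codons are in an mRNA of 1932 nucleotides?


codons = nucleotides / 3
codons = 1932 / 3 = 644

644


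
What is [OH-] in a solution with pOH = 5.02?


[OH-] = 10^(-pOH)
[OH-] = 10^(-5.02)
[OH-] = 9.550e-06 M

9.550e-06 M


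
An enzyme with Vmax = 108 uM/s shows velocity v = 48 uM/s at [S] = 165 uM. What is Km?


Km = [S] * (Vmax - v) / v
Km = 165 * (108 - 48) / 48
Km = 206.25 uM

206.25 uM


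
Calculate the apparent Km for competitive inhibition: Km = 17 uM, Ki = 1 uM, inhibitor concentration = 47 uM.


Km_app = Km * (1 + [I]/Ki)
Km_app = 17 * (1 + 47/1)
Km_app = 816.0 uM

816.0 uM


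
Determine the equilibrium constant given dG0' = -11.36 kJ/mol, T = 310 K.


Keq = exp(-dG0 * 1000 / (R * T))
Keq = exp(-(-11.36) * 1000 / (8.314 * 310))
Keq = 82.076

82.076


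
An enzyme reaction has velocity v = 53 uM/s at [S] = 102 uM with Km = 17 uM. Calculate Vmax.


Vmax = v * (Km + [S]) / [S]
Vmax = 53 * (17 + 102) / 102
Vmax = 61.8333 uM/s

61.8333 uM/s


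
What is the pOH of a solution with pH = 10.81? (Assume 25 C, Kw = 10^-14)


pOH = 14 - pH
pOH = 14 - 10.81
pOH = 3.19

3.19


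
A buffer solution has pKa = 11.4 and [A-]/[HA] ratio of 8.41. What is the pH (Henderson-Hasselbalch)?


pH = pKa + log10([A-]/[HA])
pH = 11.4 + log10(8.41)
pH = 12.3248

12.3248


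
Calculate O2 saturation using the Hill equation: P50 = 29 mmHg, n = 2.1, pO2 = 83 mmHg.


Y = pO2^n / (P50^n + pO2^n)
Y = 83^2.1 / (29^2.1 + 83^2.1)
Y = 90.1%

90.1%


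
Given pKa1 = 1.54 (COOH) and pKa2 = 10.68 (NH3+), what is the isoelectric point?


pI = (pKa1 + pKa2) / 2
pI = (1.54 + 10.68) / 2
pI = 6.11

6.11


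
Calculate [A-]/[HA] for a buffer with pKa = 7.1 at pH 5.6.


[A-]/[HA] = 10^(pH - pKa)
= 10^(5.6 - 7.1)
= 0.0316

0.0316


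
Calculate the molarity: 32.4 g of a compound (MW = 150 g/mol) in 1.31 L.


C = (mass / MW) / volume
C = (32.4 / 150) / 1.31
C = 0.1649 M

0.1649 M


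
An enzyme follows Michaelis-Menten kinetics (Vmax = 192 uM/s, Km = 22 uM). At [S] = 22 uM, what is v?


v = Vmax * [S] / (Km + [S])
v = 192 * 22 / (22 + 22)
v = 96.0 uM/s

96.0 uM/s


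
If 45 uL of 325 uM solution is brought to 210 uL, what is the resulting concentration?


C2 = C1 * V1 / V2
C2 = 325 * 45 / 210
C2 = 69.6429 uM

69.6429 uM


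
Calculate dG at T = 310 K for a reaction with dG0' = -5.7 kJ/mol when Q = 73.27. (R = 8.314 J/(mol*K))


dG = dG0' + RT * ln(Q) / 1000
dG = -5.7 + 8.314 * 310 * ln(73.27) / 1000
dG = 5.3675 kJ/mol

5.3675 kJ/mol


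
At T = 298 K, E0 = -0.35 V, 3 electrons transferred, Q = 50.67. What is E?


E = E0 - (RT/nF) * ln(Q)
E = -0.35 - (8.314 * 298 / (3 * 96485)) * ln(50.67)
E = -0.3836 V

-0.3836 V


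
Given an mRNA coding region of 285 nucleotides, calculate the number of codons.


codons = nucleotides / 3
codons = 285 / 3 = 95

95


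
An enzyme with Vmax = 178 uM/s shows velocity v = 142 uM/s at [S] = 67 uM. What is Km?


Km = [S] * (Vmax - v) / v
Km = 67 * (178 - 142) / 142
Km = 16.9859 uM

16.9859 uM


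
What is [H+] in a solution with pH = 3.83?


[H+] = 10^(-pH)
[H+] = 10^(-3.83)
[H+] = 1.479e-04 M

1.479e-04 M


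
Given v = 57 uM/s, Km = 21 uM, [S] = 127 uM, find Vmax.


Vmax = v * (Km + [S]) / [S]
Vmax = 57 * (21 + 127) / 127
Vmax = 66.4252 uM/s

66.4252 uM/s


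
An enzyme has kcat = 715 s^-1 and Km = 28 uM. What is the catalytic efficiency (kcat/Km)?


Catalytic efficiency = kcat / Km
= 715 / 28
= 25.5357 uM^-1*s^-1

25.5357 uM^-1*s^-1


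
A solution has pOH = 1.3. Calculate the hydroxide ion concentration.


[OH-] = 10^(-pOH)
[OH-] = 10^(-1.3)
[OH-] = 0.0501 M

0.0501 M


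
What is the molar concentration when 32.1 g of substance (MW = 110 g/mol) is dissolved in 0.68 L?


C = (mass / MW) / volume
C = (32.1 / 110) / 0.68
C = 0.4291 M

0.4291 M


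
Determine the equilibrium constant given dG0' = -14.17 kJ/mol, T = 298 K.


Keq = exp(-dG0 * 1000 / (R * T))
Keq = exp(-(-14.17) * 1000 / (8.314 * 298))
Keq = 304.6943

304.6943


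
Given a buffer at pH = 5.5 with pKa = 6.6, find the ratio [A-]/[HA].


[A-]/[HA] = 10^(pH - pKa)
= 10^(5.5 - 6.6)
= 0.0794

0.0794


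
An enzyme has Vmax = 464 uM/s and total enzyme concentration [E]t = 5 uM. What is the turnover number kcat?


kcat = Vmax / [E]t
kcat = 464 / 5
kcat = 92.8 s^-1

92.8 s^-1


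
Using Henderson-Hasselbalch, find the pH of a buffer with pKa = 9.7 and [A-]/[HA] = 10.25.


pH = pKa + log10([A-]/[HA])
pH = 9.7 + log10(10.25)
pH = 10.7107

10.7107


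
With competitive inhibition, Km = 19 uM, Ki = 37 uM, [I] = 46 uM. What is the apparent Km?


Km_app = Km * (1 + [I]/Ki)
Km_app = 19 * (1 + 46/37)
Km_app = 42.6216 uM

42.6216 uM


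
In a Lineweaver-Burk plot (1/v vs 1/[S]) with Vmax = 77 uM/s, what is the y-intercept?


y-intercept = 1/Vmax
= 1/77
= 0.013 s/uM

0.013 s/uM


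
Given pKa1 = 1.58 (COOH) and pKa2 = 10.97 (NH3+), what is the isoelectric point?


pI = (pKa1 + pKa2) / 2
pI = (1.58 + 10.97) / 2
pI = 6.275

6.275


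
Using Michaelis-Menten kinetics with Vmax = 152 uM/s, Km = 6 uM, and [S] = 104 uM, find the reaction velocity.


v = Vmax * [S] / (Km + [S])
v = 152 * 104 / (6 + 104)
v = 143.7091 uM/s

143.7091 uM/s


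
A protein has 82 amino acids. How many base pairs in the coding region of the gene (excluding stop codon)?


Each amino acid = 1 codon = 3 bp
bp = 82 * 3 = 246 bp

246 bp


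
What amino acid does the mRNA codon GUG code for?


Standard genetic code lookup.
Codon GUG -> Val

Val


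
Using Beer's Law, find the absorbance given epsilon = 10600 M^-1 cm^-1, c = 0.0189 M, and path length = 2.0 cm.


A = epsilon * c * l
A = 10600 * 0.0189 * 2.0
A = 400.68

400.68


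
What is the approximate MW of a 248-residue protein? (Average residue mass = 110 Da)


MW = n_residues * 110 Da
MW = 248 * 110
MW = 27280 Da

27280 Da


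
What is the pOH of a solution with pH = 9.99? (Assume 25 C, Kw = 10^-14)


pOH = 14 - pH
pOH = 14 - 9.99
pOH = 4.01

4.01


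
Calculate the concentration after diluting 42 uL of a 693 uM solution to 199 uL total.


C2 = C1 * V1 / V2
C2 = 693 * 42 / 199
C2 = 146.2613 uM

146.2613 uM


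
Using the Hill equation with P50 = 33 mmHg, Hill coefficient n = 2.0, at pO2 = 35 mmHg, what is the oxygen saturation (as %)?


Y = pO2^n / (P50^n + pO2^n)
Y = 35^2.0 / (33^2.0 + 35^2.0)
Y = 52.94%

52.94%


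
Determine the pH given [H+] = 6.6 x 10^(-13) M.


pH = -log10([H+])
pH = -log10(6.6 x 10^(-13))
pH = 12.1805

12.1805


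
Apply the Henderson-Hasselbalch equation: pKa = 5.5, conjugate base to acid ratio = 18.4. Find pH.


pH = pKa + log10([A-]/[HA])
pH = 5.5 + log10(18.4)
pH = 6.7648

6.7648


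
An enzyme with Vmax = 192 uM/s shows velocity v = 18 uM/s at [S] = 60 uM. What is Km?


Km = [S] * (Vmax - v) / v
Km = 60 * (192 - 18) / 18
Km = 580.0 uM

580.0 uM


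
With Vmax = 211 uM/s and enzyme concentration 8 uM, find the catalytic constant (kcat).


kcat = Vmax / [E]t
kcat = 211 / 8
kcat = 26.375 s^-1

26.375 s^-1


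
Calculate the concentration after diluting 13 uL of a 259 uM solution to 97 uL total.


C2 = C1 * V1 / V2
C2 = 259 * 13 / 97
C2 = 34.7113 uM

34.7113 uM


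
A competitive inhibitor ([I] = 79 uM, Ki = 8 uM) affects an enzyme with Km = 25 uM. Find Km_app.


Km_app = Km * (1 + [I]/Ki)
Km_app = 25 * (1 + 79/8)
Km_app = 271.875 uM

271.875 uM


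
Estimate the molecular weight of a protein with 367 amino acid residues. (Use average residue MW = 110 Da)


MW = n_residues * 110 Da
MW = 367 * 110
MW = 40370 Da

40370 Da


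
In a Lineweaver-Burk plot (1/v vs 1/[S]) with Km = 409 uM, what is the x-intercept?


x-intercept = -1/Km
= -1/409
= -0.0024 1/uM

-0.0024 1/uM


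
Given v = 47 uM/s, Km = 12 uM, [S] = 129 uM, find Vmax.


Vmax = v * (Km + [S]) / [S]
Vmax = 47 * (12 + 129) / 129
Vmax = 51.3721 uM/s

51.3721 uM/s


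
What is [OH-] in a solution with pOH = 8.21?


[OH-] = 10^(-pOH)
[OH-] = 10^(-8.21)
[OH-] = 6.166e-09 M

6.166e-09 M


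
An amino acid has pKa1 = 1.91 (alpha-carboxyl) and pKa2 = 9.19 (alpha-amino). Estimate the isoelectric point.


pI = (pKa1 + pKa2) / 2
pI = (1.91 + 9.19) / 2
pI = 5.55

5.55


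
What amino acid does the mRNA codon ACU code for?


Standard genetic code lookup.
Codon ACU -> Thr

Thr


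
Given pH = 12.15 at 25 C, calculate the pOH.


pOH = 14 - pH
pOH = 14 - 12.15
pOH = 1.85

1.85


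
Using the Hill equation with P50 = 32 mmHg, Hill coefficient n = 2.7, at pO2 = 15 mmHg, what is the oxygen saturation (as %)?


Y = pO2^n / (P50^n + pO2^n)
Y = 15^2.7 / (32^2.7 + 15^2.7)
Y = 11.45%

11.45%


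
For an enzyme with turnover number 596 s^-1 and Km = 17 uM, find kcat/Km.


Catalytic efficiency = kcat / Km
= 596 / 17
= 35.0588 uM^-1*s^-1

35.0588 uM^-1*s^-1


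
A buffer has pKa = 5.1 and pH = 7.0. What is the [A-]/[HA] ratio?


[A-]/[HA] = 10^(pH - pKa)
= 10^(7.0 - 5.1)
= 79.4328

79.4328


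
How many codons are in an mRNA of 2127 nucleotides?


codons = nucleotides / 3
codons = 2127 / 3 = 709

709


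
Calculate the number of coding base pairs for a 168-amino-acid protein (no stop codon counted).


Each amino acid = 1 codon = 3 bp
bp = 168 * 3 = 504 bp

504 bp


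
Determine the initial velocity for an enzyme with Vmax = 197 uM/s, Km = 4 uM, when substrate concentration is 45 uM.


v = Vmax * [S] / (Km + [S])
v = 197 * 45 / (4 + 45)
v = 180.9184 uM/s

180.9184 uM/s


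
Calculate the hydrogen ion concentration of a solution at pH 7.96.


[H+] = 10^(-pH)
[H+] = 10^(-7.96)
[H+] = 1.096e-08 M

1.096e-08 M


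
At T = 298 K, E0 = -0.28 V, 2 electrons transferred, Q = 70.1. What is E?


E = E0 - (RT/nF) * ln(Q)
E = -0.28 - (8.314 * 298 / (2 * 96485)) * ln(70.1)
E = -0.3346 V

-0.3346 V


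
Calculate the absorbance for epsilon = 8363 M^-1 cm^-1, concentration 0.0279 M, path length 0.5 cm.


A = epsilon * c * l
A = 8363 * 0.0279 * 0.5
A = 116.6639

116.6639


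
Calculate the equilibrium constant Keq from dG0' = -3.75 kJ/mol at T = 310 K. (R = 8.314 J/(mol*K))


Keq = exp(-dG0 * 1000 / (R * T))
Keq = exp(-(-3.75) * 1000 / (8.314 * 310))
Keq = 4.2844

4.2844


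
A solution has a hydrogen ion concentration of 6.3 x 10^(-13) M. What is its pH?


pH = -log10([H+])
pH = -log10(6.3 x 10^(-13))
pH = 12.2007

12.2007


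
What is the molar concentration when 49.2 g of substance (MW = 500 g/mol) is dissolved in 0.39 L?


C = (mass / MW) / volume
C = (49.2 / 500) / 0.39
C = 0.2523 M

0.2523 M


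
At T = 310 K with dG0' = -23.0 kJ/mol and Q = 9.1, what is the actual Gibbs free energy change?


dG = dG0' + RT * ln(Q) / 1000
dG = -23.0 + 8.314 * 310 * ln(9.1) / 1000
dG = -17.3085 kJ/mol

-17.3085 kJ/mol


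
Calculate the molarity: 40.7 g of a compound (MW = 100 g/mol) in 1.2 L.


C = (mass / MW) / volume
C = (40.7 / 100) / 1.2
C = 0.3392 M

0.3392 M


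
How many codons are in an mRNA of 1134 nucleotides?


codons = nucleotides / 3
codons = 1134 / 3 = 378

378


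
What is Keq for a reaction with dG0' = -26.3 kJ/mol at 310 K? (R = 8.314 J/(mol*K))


Keq = exp(-dG0 * 1000 / (R * T))
Keq = exp(-(-26.3) * 1000 / (8.314 * 310))
Keq = 27019.6371

27019.6371


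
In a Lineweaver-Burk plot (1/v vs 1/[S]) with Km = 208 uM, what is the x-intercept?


x-intercept = -1/Km
= -1/208
= -0.0048 1/uM

-0.0048 1/uM


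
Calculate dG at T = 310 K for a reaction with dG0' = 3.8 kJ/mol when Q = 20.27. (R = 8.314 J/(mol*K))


dG = dG0' + RT * ln(Q) / 1000
dG = 3.8 + 8.314 * 310 * ln(20.27) / 1000
dG = 11.5556 kJ/mol

11.5556 kJ/mol


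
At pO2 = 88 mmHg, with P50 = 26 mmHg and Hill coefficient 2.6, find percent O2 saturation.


Y = pO2^n / (P50^n + pO2^n)
Y = 88^2.6 / (26^2.6 + 88^2.6)
Y = 95.97%

95.97%


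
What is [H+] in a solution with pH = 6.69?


[H+] = 10^(-pH)
[H+] = 10^(-6.69)
[H+] = 2.042e-07 M

2.042e-07 M


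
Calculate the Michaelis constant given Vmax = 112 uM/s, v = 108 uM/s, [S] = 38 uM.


Km = [S] * (Vmax - v) / v
Km = 38 * (112 - 108) / 108
Km = 1.4074 uM

1.4074 uM


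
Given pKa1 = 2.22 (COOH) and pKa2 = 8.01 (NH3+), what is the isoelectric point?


pI = (pKa1 + pKa2) / 2
pI = (2.22 + 8.01) / 2
pI = 5.115

5.115


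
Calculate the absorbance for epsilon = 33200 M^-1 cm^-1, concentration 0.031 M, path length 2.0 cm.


A = epsilon * c * l
A = 33200 * 0.031 * 2.0
A = 2058.4

2058.4


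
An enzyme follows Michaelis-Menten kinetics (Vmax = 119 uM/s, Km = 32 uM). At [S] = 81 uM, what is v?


v = Vmax * [S] / (Km + [S])
v = 119 * 81 / (32 + 81)
v = 85.3009 uM/s

85.3009 uM/s


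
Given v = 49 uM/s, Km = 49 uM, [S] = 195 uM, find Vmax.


Vmax = v * (Km + [S]) / [S]
Vmax = 49 * (49 + 195) / 195
Vmax = 61.3128 uM/s

61.3128 uM/s


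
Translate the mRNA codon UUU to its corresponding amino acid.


Standard genetic code lookup.
Codon UUU -> Phe

Phe


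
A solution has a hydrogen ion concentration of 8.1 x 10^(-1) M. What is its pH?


pH = -log10([H+])
pH = -log10(8.1 x 10^(-1))
pH = 0.0915

0.0915


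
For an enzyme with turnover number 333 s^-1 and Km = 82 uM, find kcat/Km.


Catalytic efficiency = kcat / Km
= 333 / 82
= 4.061 uM^-1*s^-1

4.061 uM^-1*s^-1


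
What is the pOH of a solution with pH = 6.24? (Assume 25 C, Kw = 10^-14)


pOH = 14 - pH
pOH = 14 - 6.24
pOH = 7.76

7.76


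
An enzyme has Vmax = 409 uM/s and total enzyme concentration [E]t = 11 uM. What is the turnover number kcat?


kcat = Vmax / [E]t
kcat = 409 / 11
kcat = 37.1818 s^-1

37.1818 s^-1


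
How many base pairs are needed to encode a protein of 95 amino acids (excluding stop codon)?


Each amino acid = 1 codon = 3 bp
bp = 95 * 3 = 285 bp

285 bp


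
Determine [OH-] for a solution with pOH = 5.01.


[OH-] = 10^(-pOH)
[OH-] = 10^(-5.01)
[OH-] = 9.772e-06 M

9.772e-06 M


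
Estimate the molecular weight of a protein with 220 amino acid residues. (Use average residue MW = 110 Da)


MW = n_residues * 110 Da
MW = 220 * 110
MW = 24200 Da

24200 Da


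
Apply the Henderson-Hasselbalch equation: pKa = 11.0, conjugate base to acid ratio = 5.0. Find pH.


pH = pKa + log10([A-]/[HA])
pH = 11.0 + log10(5.0)
pH = 11.699

11.699


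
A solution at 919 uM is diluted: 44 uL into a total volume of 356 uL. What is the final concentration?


C2 = C1 * V1 / V2
C2 = 919 * 44 / 356
C2 = 113.5843 uM

113.5843 uM


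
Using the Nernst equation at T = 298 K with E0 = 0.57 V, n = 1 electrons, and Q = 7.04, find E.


E = E0 - (RT/nF) * ln(Q)
E = 0.57 - (8.314 * 298 / (1 * 96485)) * ln(7.04)
E = 0.5199 V

0.5199 V


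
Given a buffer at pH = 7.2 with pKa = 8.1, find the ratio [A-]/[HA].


[A-]/[HA] = 10^(pH - pKa)
= 10^(7.2 - 8.1)
= 0.1259

0.1259


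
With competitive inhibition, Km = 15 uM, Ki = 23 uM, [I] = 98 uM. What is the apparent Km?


Km_app = Km * (1 + [I]/Ki)
Km_app = 15 * (1 + 98/23)
Km_app = 78.913 uM

78.913 uM


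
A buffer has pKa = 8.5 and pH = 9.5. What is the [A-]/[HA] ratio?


[A-]/[HA] = 10^(pH - pKa)
= 10^(9.5 - 8.5)
= 10.0

10.0


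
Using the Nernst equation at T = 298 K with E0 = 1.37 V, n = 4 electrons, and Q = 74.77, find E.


E = E0 - (RT/nF) * ln(Q)
E = 1.37 - (8.314 * 298 / (4 * 96485)) * ln(74.77)
E = 1.3423 V

1.3423 V


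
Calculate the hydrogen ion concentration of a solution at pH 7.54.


[H+] = 10^(-pH)
[H+] = 10^(-7.54)
[H+] = 2.884e-08 M

2.884e-08 M


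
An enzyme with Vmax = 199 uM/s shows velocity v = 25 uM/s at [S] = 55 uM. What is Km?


Km = [S] * (Vmax - v) / v
Km = 55 * (199 - 25) / 25
Km = 382.8 uM

382.8 uM


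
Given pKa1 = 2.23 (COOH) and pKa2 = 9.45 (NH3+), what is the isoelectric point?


pI = (pKa1 + pKa2) / 2
pI = (2.23 + 9.45) / 2
pI = 5.84

5.84


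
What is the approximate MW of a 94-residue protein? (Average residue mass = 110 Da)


MW = n_residues * 110 Da
MW = 94 * 110
MW = 10340 Da

10340 Da


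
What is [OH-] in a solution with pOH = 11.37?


[OH-] = 10^(-pOH)
[OH-] = 10^(-11.37)
[OH-] = 4.266e-12 M

4.266e-12 M


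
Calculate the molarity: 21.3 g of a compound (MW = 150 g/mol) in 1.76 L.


C = (mass / MW) / volume
C = (21.3 / 150) / 1.76
C = 0.0807 M

0.0807 M


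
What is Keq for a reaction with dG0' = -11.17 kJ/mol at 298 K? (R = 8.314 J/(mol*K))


Keq = exp(-dG0 * 1000 / (R * T))
Keq = exp(-(-11.17) * 1000 / (8.314 * 298))
Keq = 90.7807

90.7807


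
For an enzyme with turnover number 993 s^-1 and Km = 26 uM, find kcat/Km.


Catalytic efficiency = kcat / Km
= 993 / 26
= 38.1923 uM^-1*s^-1

38.1923 uM^-1*s^-1


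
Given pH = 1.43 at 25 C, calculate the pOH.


pOH = 14 - pH
pOH = 14 - 1.43
pOH = 12.57

12.57


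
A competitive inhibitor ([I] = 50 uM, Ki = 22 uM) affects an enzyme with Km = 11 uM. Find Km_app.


Km_app = Km * (1 + [I]/Ki)
Km_app = 11 * (1 + 50/22)
Km_app = 36.0 uM

36.0 uM


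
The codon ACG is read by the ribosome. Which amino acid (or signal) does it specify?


Standard genetic code lookup.
Codon ACG -> Thr

Thr


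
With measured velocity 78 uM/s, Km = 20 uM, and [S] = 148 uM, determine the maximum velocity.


Vmax = v * (Km + [S]) / [S]
Vmax = 78 * (20 + 148) / 148
Vmax = 88.5405 uM/s

88.5405 uM/s


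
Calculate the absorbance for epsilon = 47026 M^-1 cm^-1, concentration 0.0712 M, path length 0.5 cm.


A = epsilon * c * l
A = 47026 * 0.0712 * 0.5
A = 1674.1256

1674.1256


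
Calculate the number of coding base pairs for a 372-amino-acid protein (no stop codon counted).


Each amino acid = 1 codon = 3 bp
bp = 372 * 3 = 1116 bp

1116 bp


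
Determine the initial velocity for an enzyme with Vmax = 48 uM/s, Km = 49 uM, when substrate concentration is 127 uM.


v = Vmax * [S] / (Km + [S])
v = 48 * 127 / (49 + 127)
v = 34.6364 uM/s

34.6364 uM/s


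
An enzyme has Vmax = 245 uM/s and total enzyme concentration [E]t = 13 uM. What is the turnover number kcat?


kcat = Vmax / [E]t
kcat = 245 / 13
kcat = 18.8462 s^-1

18.8462 s^-1


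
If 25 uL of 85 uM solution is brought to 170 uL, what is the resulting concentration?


C2 = C1 * V1 / V2
C2 = 85 * 25 / 170
C2 = 12.5 uM

12.5 uM


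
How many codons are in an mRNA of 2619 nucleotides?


codons = nucleotides / 3
codons = 2619 / 3 = 873

873


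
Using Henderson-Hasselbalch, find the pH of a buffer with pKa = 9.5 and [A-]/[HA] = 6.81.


pH = pKa + log10([A-]/[HA])
pH = 9.5 + log10(6.81)
pH = 10.3331

10.3331


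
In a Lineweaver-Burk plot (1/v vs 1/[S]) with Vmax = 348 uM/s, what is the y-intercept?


y-intercept = 1/Vmax
= 1/348
= 0.0029 s/uM

0.0029 s/uM


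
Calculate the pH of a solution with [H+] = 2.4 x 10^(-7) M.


pH = -log10([H+])
pH = -log10(2.4 x 10^(-7))
pH = 6.6198

6.6198


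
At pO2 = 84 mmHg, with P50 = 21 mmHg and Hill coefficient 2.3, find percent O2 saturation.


Y = pO2^n / (P50^n + pO2^n)
Y = 84^2.3 / (21^2.3 + 84^2.3)
Y = 96.04%

96.04%


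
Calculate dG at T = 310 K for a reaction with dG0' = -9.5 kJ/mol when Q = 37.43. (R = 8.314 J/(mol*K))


dG = dG0' + RT * ln(Q) / 1000
dG = -9.5 + 8.314 * 310 * ln(37.43) / 1000
dG = -0.1637 kJ/mol

-0.1637 kJ/mol


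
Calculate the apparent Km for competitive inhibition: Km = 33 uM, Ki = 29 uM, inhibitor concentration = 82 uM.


Km_app = Km * (1 + [I]/Ki)
Km_app = 33 * (1 + 82/29)
Km_app = 126.3103 uM

126.3103 uM


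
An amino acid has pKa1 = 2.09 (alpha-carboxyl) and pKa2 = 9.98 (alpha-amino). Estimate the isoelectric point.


pI = (pKa1 + pKa2) / 2
pI = (2.09 + 9.98) / 2
pI = 6.035

6.035


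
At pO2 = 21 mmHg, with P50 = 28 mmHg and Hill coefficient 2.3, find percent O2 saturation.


Y = pO2^n / (P50^n + pO2^n)
Y = 21^2.3 / (28^2.3 + 21^2.3)
Y = 34.04%

34.04%


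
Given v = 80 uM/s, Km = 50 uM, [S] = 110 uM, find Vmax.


Vmax = v * (Km + [S]) / [S]
Vmax = 80 * (50 + 110) / 110
Vmax = 116.3636 uM/s

116.3636 uM/s


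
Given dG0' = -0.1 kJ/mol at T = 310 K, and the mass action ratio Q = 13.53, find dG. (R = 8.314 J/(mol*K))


dG = dG0' + RT * ln(Q) / 1000
dG = -0.1 + 8.314 * 310 * ln(13.53) / 1000
dG = 6.6137 kJ/mol

6.6137 kJ/mol


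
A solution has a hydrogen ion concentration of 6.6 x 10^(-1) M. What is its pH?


pH = -log10([H+])
pH = -log10(6.6 x 10^(-1))
pH = 0.1805

0.1805


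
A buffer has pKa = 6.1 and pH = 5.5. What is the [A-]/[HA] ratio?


[A-]/[HA] = 10^(pH - pKa)
= 10^(5.5 - 6.1)
= 0.2512

0.2512


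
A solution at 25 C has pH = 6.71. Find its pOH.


pOH = 14 - pH
pOH = 14 - 6.71
pOH = 7.29

7.29


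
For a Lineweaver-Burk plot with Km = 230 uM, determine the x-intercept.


x-intercept = -1/Km
= -1/230
= -0.0043 1/uM

-0.0043 1/uM


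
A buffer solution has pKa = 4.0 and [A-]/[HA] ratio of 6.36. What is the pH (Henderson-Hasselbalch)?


pH = pKa + log10([A-]/[HA])
pH = 4.0 + log10(6.36)
pH = 4.8035

4.8035


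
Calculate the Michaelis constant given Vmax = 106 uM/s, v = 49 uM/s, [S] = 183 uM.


Km = [S] * (Vmax - v) / v
Km = 183 * (106 - 49) / 49
Km = 212.8776 uM

212.8776 uM


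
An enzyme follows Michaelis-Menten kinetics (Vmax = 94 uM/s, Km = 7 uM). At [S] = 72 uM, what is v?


v = Vmax * [S] / (Km + [S])
v = 94 * 72 / (7 + 72)
v = 85.6709 uM/s

85.6709 uM/s


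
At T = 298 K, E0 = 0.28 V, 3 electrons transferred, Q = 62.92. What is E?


E = E0 - (RT/nF) * ln(Q)
E = 0.28 - (8.314 * 298 / (3 * 96485)) * ln(62.92)
E = 0.2445 V

0.2445 V


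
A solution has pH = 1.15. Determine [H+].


[H+] = 10^(-pH)
[H+] = 10^(-1.15)
[H+] = 0.0708 M

0.0708 M


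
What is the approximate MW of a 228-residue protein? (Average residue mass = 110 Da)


MW = n_residues * 110 Da
MW = 228 * 110
MW = 25080 Da

25080 Da


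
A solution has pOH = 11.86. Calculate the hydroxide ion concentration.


[OH-] = 10^(-pOH)
[OH-] = 10^(-11.86)
[OH-] = 1.380e-12 M

1.380e-12 M


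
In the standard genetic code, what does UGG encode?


Standard genetic code lookup.
Codon UGG -> Trp

Trp


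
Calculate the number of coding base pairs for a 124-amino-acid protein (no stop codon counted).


Each amino acid = 1 codon = 3 bp
bp = 124 * 3 = 372 bp

372 bp


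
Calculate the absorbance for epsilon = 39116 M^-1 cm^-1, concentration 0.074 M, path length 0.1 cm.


A = epsilon * c * l
A = 39116 * 0.074 * 0.1
A = 289.4584

289.4584


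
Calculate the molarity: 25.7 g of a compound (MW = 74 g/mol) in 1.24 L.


C = (mass / MW) / volume
C = (25.7 / 74) / 1.24
C = 0.2801 M

0.2801 M


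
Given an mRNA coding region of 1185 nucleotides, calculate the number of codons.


codons = nucleotides / 3
codons = 1185 / 3 = 395

395


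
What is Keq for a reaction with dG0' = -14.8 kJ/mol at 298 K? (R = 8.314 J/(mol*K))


Keq = exp(-dG0 * 1000 / (R * T))
Keq = exp(-(-14.8) * 1000 / (8.314 * 298))
Keq = 392.9138

392.9138


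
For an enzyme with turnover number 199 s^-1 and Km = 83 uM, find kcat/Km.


Catalytic efficiency = kcat / Km
= 199 / 83
= 2.3976 uM^-1*s^-1

2.3976 uM^-1*s^-1


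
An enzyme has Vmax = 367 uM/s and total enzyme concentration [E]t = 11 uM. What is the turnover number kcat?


kcat = Vmax / [E]t
kcat = 367 / 11
kcat = 33.3636 s^-1

33.3636 s^-1


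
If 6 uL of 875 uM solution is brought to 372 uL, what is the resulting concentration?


C2 = C1 * V1 / V2
C2 = 875 * 6 / 372
C2 = 14.1129 uM

14.1129 uM


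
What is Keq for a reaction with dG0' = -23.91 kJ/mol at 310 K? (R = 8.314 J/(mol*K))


Keq = exp(-dG0 * 1000 / (R * T))
Keq = exp(-(-23.91) * 1000 / (8.314 * 310))
Keq = 10689.3856

10689.3856


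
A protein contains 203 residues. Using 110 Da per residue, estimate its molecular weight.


MW = n_residues * 110 Da
MW = 203 * 110
MW = 22330 Da

22330 Da


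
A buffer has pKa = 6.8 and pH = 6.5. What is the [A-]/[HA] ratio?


[A-]/[HA] = 10^(pH - pKa)
= 10^(6.5 - 6.8)
= 0.5012

0.5012


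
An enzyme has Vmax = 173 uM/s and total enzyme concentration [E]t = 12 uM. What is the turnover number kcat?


kcat = Vmax / [E]t
kcat = 173 / 12
kcat = 14.4167 s^-1

14.4167 s^-1
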